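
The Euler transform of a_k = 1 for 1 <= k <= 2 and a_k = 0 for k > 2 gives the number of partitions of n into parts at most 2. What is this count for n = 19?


Partitions of 19 into parts at most 2:
Using generating function (1-x)^(-1)(1-x^2)^(-1),
the coefficient of x^19 = 10

10


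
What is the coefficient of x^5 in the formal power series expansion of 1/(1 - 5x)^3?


The general identity 1/(1 - c x)^r = sum_{k>=0} c^k C(k + r - 1, r - 1) x^k follows by substituting y = c x into 1/(1 - y)^r = sum_{k>=0} C(k + r - 1, r - 1) y^k.
For c = 5, r = 3, k = 5:
5^5 * C(7, 2) = 3125 * 21 = 65625.

65625


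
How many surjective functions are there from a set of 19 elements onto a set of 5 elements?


By inclusion-exclusion on which target elements are missed, the number of surjections from an n-set onto a k-set is
surj(n, k) = sum_{j=0}^{k} (-1)^j C(k, j) (k - j)^n.
Equivalently surj(n, k) = k! * S(n, k), where S(n, k) is the Stirling number of the second kind.
For n = 19, k = 5:
S(19, 5) = 147589284710, so
surj = 5! * 147589284710 = 120 * 147589284710 = 17710714165200.

17710714165200


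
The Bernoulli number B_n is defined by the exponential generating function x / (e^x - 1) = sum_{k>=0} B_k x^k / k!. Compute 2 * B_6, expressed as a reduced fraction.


Bernoulli numbers can also be computed recursively via B_0 = 1 and sum_{j=0}^{m} C(m+1, j) B_j = 0 for m >= 1. Odd-index Bernoulli numbers vanish for k >= 3.
Computing B_6 = 1/42, so 2 * B_6 = 2 * 1/42 = 1/21.

1/21


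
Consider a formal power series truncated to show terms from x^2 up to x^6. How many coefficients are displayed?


From x^2 to x^6 inclusive, the count is 6 - 2 + 1 = 5.

5


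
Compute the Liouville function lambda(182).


The Liouville function is lambda(k) = (-1)^Omega(k), where Omega(k) counts the prime factors of k with multiplicity.
Factoring: 182 = 2 * 7 * 13, so Omega(182) = 3.
lambda(182) = (-1)^3 = -1.

-1


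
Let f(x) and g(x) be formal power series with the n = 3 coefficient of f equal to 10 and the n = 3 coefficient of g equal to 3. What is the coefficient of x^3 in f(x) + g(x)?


Addition of formal power series is termwise.
The coefficient of x^3 in f + g = 10 + 3
= 13

13


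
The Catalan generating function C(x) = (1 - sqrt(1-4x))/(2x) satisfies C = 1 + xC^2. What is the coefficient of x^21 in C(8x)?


Substituting x -> 8x scales the n-th coefficient by 8^n, so [x^21] C(8x) = 8^21 * C_21.
C_21 = C(2*21, 21)/(22) = 538257874440/22 = 24466267020.
So 8^21 * 24466267020 = 9223372036854775808 * 24466267020 = 225661483078490225880764252160.

225661483078490225880764252160


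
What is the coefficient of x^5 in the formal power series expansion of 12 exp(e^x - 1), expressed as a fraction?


exp(e^x - 1) is the exponential generating function for the Bell numbers Bell_k: exp(e^x - 1) = sum_{k>=0} Bell_k x^k / k!.
So the coefficient of x^5 in 12 exp(e^x - 1) is 12 Bell_5 / 5!.
Computing: Bell_5 = 52 and 5! = 120, giving
12 * 52/120 = 26/5.

26/5


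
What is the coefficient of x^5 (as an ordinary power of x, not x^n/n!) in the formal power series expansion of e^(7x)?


The exponential series is e^y = sum_{k>=0} y^k / k!. Substituting y = 7x gives
e^(7x) = sum_{k>=0} 7^k x^k / k!.
So the coefficient of x^n is a^n/n! with a = 7, n = 5:
7^5 / 5! = 16807/120 = 16807/120

16807/120


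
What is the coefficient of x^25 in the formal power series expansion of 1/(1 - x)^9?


The negative binomial / multiset identity is
1/(1 - x)^r = sum_{k>=0} C(k + r - 1, r - 1) x^k.
Here r = 9 and k = 25, so the coefficient is
C(25 + 8, 8) = C(33, 8)
= 13884156

13884156


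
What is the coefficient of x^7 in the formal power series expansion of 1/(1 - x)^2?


The expansion 1/(1 - x)^r = sum_{k>=0} C(k + r - 1, r - 1) x^k follows from the multiset / negative-binomial theorem (or from repeated differentiation of the geometric series).
For r = 2 and k = 7:
C(8, 1) = 40320 / (1 * 5040) = 8.

8


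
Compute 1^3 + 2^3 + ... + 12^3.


This power sum has a closed form given by Faulhaber's formula
sum_{k=1}^{m} k^p = (1 / (p + 1)) * sum_{j=0}^{p} C(p + 1, j) B_j m^(p + 1 - j),
but for small m direct computation is fastest:
1 + 8 + 27 + 64 + 125 + 216 + 343 + 512 + 729 + 1000 + 1331 + 1728 = 6084.

6084


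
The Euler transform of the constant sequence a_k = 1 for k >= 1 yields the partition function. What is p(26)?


The Euler transform converts the sequence a_k = 1 into the number of integer partitions.
Using the recurrence or dynamic programming:
p(26) = 2436

2436


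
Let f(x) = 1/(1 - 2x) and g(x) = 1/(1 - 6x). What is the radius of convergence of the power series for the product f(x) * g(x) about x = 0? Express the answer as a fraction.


The radius of 1/(1 - 2x) is 1/2 (nearest singularity at x = 1/2), and the radius of 1/(1 - 6x) is 1/6.
The product f(x)*g(x) = 1/((1 - 2x)(1 - 6x)) has singularities at both 1/2 and 1/6, so its radius of convergence is the distance to the nearest one:
min(1/2, 1/6) = 1/6.

1/6


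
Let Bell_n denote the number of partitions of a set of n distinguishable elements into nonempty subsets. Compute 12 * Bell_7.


Bell_7 can be computed from the Bell triangle or from Dobinski's identity Bell_n = (1/e) * sum_{k>=0} k^n / k!.
Computing Bell_7 = 877.
Then 12 * 877 = 10524.

10524


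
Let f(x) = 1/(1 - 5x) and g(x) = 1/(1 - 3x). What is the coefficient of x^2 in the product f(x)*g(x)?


The coefficient of x^n in f*g is the Cauchy product: sum_{k=0}^{n} a^k * b^(n-k).
With a=5, b=3, n=2:
sum_{k=0}^{2} 5^k * 3^(2-k)
= 49

49


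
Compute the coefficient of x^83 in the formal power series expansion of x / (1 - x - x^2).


Let f(x) = sum_{k>=0} a_k x^k. Multiplying f(x) * (1 - x - x^2) = x and matching coefficients gives a_0 = 0, a_1 = 1, and a_k = a_{k-1} + a_{k-2} for k >= 2. These are the Fibonacci numbers F_k.
Iterating from F_0 = 0, F_1 = 1:
F_0=0, F_1=1, F_2=1, F_3=2, F_4=3, F_5=5, F_6=8, F_7=13, F_8=21, F_9=34, ...
F_83 = 99194853094755497.

99194853094755497


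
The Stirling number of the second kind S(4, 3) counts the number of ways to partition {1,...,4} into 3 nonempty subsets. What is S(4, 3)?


Using the explicit formula S(n,k) = (1/k!) sum_{j=0}^{k} (-1)^(k-j) C(k,j) j^n:
S(4, 3) = 6
Equivalently, S(n,k) is n! times the coefficient of x^n in the EGF (e^x - 1)^k / k!.

6


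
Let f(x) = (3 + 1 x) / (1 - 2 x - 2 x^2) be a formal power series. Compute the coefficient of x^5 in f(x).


Write f(x) = sum_{k>=0} a_k x^k. Multiplying both sides by 1 - 2 x - 2 x^2 gives
(1 - 2 x - 2 x^2) sum_{k>=0} a_k x^k = 3 + 1 x.
Matching coefficients:
 x^0: a_0 = 3
 x^1: a_1 - 2 a_0 = 1  =>  a_1 = 2*3 + 1 = 7
 x^k (k >= 2): a_k = 2 a_{k-1} + 2 a_{k-2}.
Iterating: a_2 = 20, a_3 = 54, a_4 = 148, a_5 = 404.
So the coefficient of x^5 is 404.

404


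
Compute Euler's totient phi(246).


phi(n) counts integers in [1, n] coprime to n. Using the multiplicative formula phi(n) = n * prod_{p | n} (1 - 1/p):
246 = 2 * 3 * 41, so
phi(246) = 246 * (1 - 1/2) * (1 - 1/3) * (1 - 1/41) = 80.

80


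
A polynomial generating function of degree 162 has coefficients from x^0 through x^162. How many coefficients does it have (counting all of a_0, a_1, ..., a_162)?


A polynomial of degree 162 takes the form a_0 + a_1 x + ... + a_162 x^162.
The number of coefficients is 162 + 1 = 163.

163


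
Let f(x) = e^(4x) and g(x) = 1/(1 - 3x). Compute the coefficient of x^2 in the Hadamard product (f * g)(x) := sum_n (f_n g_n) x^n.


Expanding: f_k = 4^k/k! (from e^(4x)) and g_k = 3^k (from 1/(1 - 3x)). So the Hadamard coefficient (f * g)_k = 4^k 3^k / k! = (12)^k / k!.
For k = 2: 12^2/2! = 144/2 = 72.

72


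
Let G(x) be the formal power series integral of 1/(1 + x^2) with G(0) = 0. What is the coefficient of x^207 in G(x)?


1/(1 + x^2) = sum_{j>=0} (-1)^j x^(2j). Integrating termwise with G(0) = 0:
G(x) = sum_{j>=0} (-1)^j x^(2j+1) / (2j+1) = arctan(x).
Only odd powers are nonzero. For x^207 write 207 = 2*103 + 1, giving
(-1)^103 / 207 = -1/207 = -1/207.

-1/207


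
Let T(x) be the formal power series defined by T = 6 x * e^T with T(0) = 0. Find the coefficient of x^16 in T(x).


Apply the Lagrange inversion formula: if T = 6 x * phi(T) with phi(t) = e^t, then
[x^n] T = 6^n * (1/n) [t^(n-1)] phi(t)^n = 6^n * (1/n) [t^(n-1)] e^(n t) = 6^n * (1/n) * n^(n-1) / (n-1)! = 6^n * n^(n-1) / n!.
When c = 1 this is the Cayley count of rooted labeled trees on n vertices, divided by n!.
For n = 16: 6^16 * 16^15 / 16! = 2821109907456 * 1152921504606846976/20922789888000 = 136157723851059414171648/875875.

136157723851059414171648/875875


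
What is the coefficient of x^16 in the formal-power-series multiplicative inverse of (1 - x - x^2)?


Let the inverse be f(x) = sum_{k>=0} a_k x^k. From f(x) * (1 - x - x^2) = 1 and matching coefficients:
 x^0: a_0 = 1.
 x^1: a_1 - a_0 = 0, so a_1 = 1.
 x^k (k >= 2): a_k - a_{k-1} - a_{k-2} = 0, i.e. a_k = a_{k-1} + a_{k-2}.
This is the Fibonacci-type recurrence shifted so that a_0 = a_1 = 1.
Iterating: a_0=1, a_1=1, a_2=2, a_3=3, a_4=5, a_5=8, a_6=13, a_7=21, a_8=34, a_9=55, ...
a_16 = 1597.

1597


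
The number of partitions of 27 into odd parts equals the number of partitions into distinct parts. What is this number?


Computing partitions of 27 into odd parts (1, 3, 5, ...):
Using the generating function prod_{k>=0} 1/(1-x^(2k+1)),
the count is 192

192


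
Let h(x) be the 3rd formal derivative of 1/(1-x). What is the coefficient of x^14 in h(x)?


Differentiating 3 times: d^3/dx^3 [1/(1-x)] = 3!/(1-x)^4.
The expansion 1/(1-x)^4 = sum_{k>=0} C(k+3, 3) x^k, so the coefficient of x^n in 3!/(1-x)^4 is 3! * C(n+3, 3).
For n = 14: 6 * C(17, 3) = 6 * 680 = 4080

4080


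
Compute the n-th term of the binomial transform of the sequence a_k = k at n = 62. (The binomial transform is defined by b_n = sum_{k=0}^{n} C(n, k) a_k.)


With a_k = k, b_n = sum_{k=0}^{n} C(n, k) k. Using k * C(n, k) = n * C(n-1, k-1) gives b_n = n * sum_{k>=1} C(n-1, k-1) = n * 2^(n-1).
For n = 62: 62 * 2^61 = 62 * 2305843009213693952 = 142962266571249025024.

142962266571249025024


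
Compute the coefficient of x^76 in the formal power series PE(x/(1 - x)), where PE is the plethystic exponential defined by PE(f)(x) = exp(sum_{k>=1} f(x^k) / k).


For f(x) = x/(1 - x) we have
sum_{k>=1} f(x^k) / k = sum_{k>=1} (1/k) * x^k / (1 - x^k) = sum_{k, m >= 1} x^(k m) / k,
which after exponentiating simplifies to
PE(x/(1 - x)) = prod_{k>=1} 1 / (1 - x^k).
This is the generating function for the partition function p(n), so the coefficient of x^76 is p(76).
Computing p(76) by dynamic programming over parts 1, 2, ..., 76: p(76) = 9289091.

9289091


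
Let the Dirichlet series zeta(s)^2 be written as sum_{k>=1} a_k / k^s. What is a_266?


The Dirichlet convolution of the constant function 1 with itself gives (1 * 1)(k) = sum_{d | k} 1 = d(k), the number of positive divisors of k.
Since zeta(s) = sum_{k>=1} 1/k^s, we have zeta(s)^2 = sum_{k>=1} d(k)/k^s, so a_k = d(k).
For k = 266: the divisors are 1, 2, 7, 14, 19, 38, 133, 266.
Count = 8.

8


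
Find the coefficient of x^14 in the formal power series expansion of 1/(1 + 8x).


Write 1/(1 + c x) = 1/(1 - (-c) x) and apply the geometric-series identity
1/(1 - y) = sum_{k>=0} y^k to get 1/(1 + c x) = sum_{k>=0} (-c)^k x^k.
So the coefficient of x^k is (-c)^k = (-1)^k * c^k.
Here c = 8 and k = 14:
(-8)^14 = 1 * 4398046511104 = 4398046511104

4398046511104


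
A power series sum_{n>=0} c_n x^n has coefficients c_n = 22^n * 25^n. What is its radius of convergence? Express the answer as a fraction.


By the root test (Cauchy-Hadamard), the radius is R = 1 / limsup_n |c_n|^(1/n).
Here |c_n|^(1/n) = (22^n * 25^n)^(1/n) = 22 * 25 = 550 for all n.
So R = 1/550 = 1/550.

1/550


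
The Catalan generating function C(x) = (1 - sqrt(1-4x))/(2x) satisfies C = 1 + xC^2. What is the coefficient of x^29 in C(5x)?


Substituting x -> 5x scales the n-th coefficient by 5^n, so [x^29] C(5x) = 5^29 * C_29.
C_29 = C(2*29, 29)/(30) = 30067266499541040/30 = 1002242216651368.
So 5^29 * 1002242216651368 = 186264514923095703125 * 1002242216651368 = 186682160320015251636505126953125000.

186682160320015251636505126953125000


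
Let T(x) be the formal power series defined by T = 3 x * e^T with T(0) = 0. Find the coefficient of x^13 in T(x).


Apply the Lagrange inversion formula: if T = 3 x * phi(T) with phi(t) = e^t, then
[x^n] T = 3^n * (1/n) [t^(n-1)] phi(t)^n = 3^n * (1/n) [t^(n-1)] e^(n t) = 3^n * (1/n) * n^(n-1) / (n-1)! = 3^n * n^(n-1) / n!.
When c = 1 this is the Cayley count of rooted labeled trees on n vertices, divided by n!.
For n = 13: 3^13 * 13^12 / 13! = 1594323 * 23298085122481/6227020800 = 11758364345276757/1971200.

11758364345276757/1971200


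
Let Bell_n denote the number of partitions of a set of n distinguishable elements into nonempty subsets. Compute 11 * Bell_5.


Bell_5 can be computed from the Bell triangle or from Dobinski's identity Bell_n = (1/e) * sum_{k>=0} k^n / k!.
Computing Bell_5 = 52.
Then 11 * 52 = 572.

572


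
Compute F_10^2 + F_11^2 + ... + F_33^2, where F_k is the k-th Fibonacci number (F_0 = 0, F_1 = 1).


There is a standard identity sum_{k=0}^{N} F_k^2 = F_N * F_{N+1} (proved inductively from the telescoping relation F_k^2 = F_k F_{k+1} - F_{k-1} F_k). Then
sum_{k=10}^{33} F_k^2 = F_33 F_34 - F_9 F_10.
Computing: F_33 = 3524578, F_34 = 5702887, F_9 = 34, F_10 = 55.
Sum = 3524578 * 5702887 - 34 * 55 = 20100270054816.

20100270054816


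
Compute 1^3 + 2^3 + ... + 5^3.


This power sum has a closed form given by Faulhaber's formula
sum_{k=1}^{m} k^p = (1 / (p + 1)) * sum_{j=0}^{p} C(p + 1, j) B_j m^(p + 1 - j),
but for small m direct computation is fastest:
1 + 8 + 27 + 64 + 125 = 225.

225


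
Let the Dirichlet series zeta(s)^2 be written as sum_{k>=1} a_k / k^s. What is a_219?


The Dirichlet convolution of the constant function 1 with itself gives (1 * 1)(k) = sum_{d | k} 1 = d(k), the number of positive divisors of k.
Since zeta(s) = sum_{k>=1} 1/k^s, we have zeta(s)^2 = sum_{k>=1} d(k)/k^s, so a_k = d(k).
For k = 219: the divisors are 1, 3, 73, 219.
Count = 4.

4


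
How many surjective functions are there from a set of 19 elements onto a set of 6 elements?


By inclusion-exclusion on which target elements are missed, the number of surjections from an n-set onto a k-set is
surj(n, k) = sum_{j=0}^{k} (-1)^j C(k, j) (k - j)^n.
Equivalently surj(n, k) = k! * S(n, k), where S(n, k) is the Stirling number of the second kind.
For n = 19, k = 6:
S(19, 6) = 693081601779, so
surj = 6! * 693081601779 = 720 * 693081601779 = 499018753280880.

499018753280880


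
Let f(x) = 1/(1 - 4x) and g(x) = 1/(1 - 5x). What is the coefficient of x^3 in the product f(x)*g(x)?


The coefficient of x^n in f*g is the Cauchy product: sum_{k=0}^{n} a^k * b^(n-k).
With a=4, b=5, n=3:
sum_{k=0}^{3} 4^k * 5^(3-k)
= 369

369


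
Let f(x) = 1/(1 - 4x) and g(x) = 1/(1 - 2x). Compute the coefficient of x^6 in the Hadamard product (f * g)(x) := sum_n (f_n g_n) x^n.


f has coefficients f_k = 4^k and g has coefficients g_k = 2^k, so the Hadamard product has coefficient (f*g)_k = 4^k * 2^k = 8^k.
For k = 6: 8^6 = 262144.

262144


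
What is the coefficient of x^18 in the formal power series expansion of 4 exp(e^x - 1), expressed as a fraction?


exp(e^x - 1) is the exponential generating function for the Bell numbers Bell_k: exp(e^x - 1) = sum_{k>=0} Bell_k x^k / k!.
So the coefficient of x^18 in 4 exp(e^x - 1) is 4 Bell_18 / 18!.
Computing: Bell_18 = 682076806159 and 18! = 6402373705728000, giving
4 * 682076806159/6402373705728000 = 97439543737/228656203776000.

97439543737/228656203776000


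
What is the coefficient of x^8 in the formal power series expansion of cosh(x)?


The Maclaurin series is cosh(t) = sum_{m>=0} t^(2m) / (2m)!, so substituting t = x, only even powers of x are nonzero, with coefficient of x^(2m) equal to 1 / (2m)!.
For x^8 the coefficient is 1/8! = 1/40320 = 1/40320.

1/40320


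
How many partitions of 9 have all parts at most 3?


Using the generating function (1-x)^(-1)(1-x^2)^(-1)(1-x^3)^(-1),
the coefficient of x^9 counts these restricted partitions.
Result = 12

12


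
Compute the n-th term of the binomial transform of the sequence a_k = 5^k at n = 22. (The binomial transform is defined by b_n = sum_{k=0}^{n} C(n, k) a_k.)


With a_k = 5^k, b_n = sum_{k=0}^{n} C(n, k) 5^k = (1 + 5)^n by the binomial theorem.
For n = 22: (1 + 5)^22 = 6^22 = 131621703842267136.

131621703842267136


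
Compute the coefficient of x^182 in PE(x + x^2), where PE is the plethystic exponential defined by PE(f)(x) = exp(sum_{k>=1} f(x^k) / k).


With f(x) = x + x^2, the exponent is sum_{k>=1} (x^k + x^(2k)) / k = -ln(1 - x) - ln(1 - x^2). Exponentiating:
PE(x + x^2) = 1 / ((1 - x)(1 - x^2)).
This is the generating function for partitions of n into parts of size 1 or 2. The number of 2's can be any j in 0..91, and the rest are 1's, so
[x^182] = floor(182/2) + 1 = 92.

92


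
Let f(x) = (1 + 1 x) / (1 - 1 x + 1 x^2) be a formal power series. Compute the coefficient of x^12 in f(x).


Write f(x) = sum_{k>=0} a_k x^k. Multiplying both sides by 1 - 1 x + 1 x^2 gives
(1 - 1 x + 1 x^2) sum_{k>=0} a_k x^k = 1 + 1 x.
Matching coefficients:
 x^0: a_0 = 1
 x^1: a_1 - 1 a_0 = 1  =>  a_1 = 1*1 + 1 = 2
 x^k (k >= 2): a_k = 1 a_{k-1} - 1 a_{k-2}.
Iterating: a_2 = 1, a_3 = -1, a_4 = -2, a_5 = -1, a_6 = 1, a_7 = 2, a_8 = 1, a_9 = -1, a_10 = -2, a_11 = -1, a_12 = 1.
So the coefficient of x^12 is 1.

1


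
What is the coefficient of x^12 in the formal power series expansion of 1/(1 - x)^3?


The expansion 1/(1 - x)^r = sum_{k>=0} C(k + r - 1, r - 1) x^k follows from the multiset / negative-binomial theorem (or from repeated differentiation of the geometric series).
For r = 3 and k = 12:
C(14, 2) = 87178291200 / (2 * 479001600) = 91.

91


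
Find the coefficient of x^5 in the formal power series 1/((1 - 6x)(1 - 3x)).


By partial fractions or Cauchy convolution:
The coefficient equals sum_{k=0}^{5} 6^k * 3^(5-k).
= 15309

15309


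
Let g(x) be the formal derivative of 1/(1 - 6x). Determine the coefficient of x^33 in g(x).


Differentiate termwise: d/dx sum_{k>=0} 6^k x^k = sum_{k>=1} k 6^k x^(k-1) = sum_{j>=0} (j+1) 6^(j+1) x^j.
Equivalently, d/dx [1/(1 - 6x)] = 6/(1 - 6x)^2.
For j = 33: 34 * 6^34 = 34 * 286511799958070431838109696 = 9741401198574394682495729664.

9741401198574394682495729664


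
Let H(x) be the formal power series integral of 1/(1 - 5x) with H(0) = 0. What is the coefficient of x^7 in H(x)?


1/(1 - 5x) = sum_{k>=0} 5^k x^k. Integrating termwise with H(0) = 0:
H(x) = sum_{k>=0} 5^k x^(k+1) / (k+1) = sum_{m>=1} 5^(m-1) x^m / m.
For m = 7: 5^6/7 = 15625/7 = 15625/7.

15625/7


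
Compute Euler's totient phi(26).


phi(n) counts integers in [1, n] coprime to n. Using the multiplicative formula phi(n) = n * prod_{p | n} (1 - 1/p):
26 = 2 * 13, so
phi(26) = 26 * (1 - 1/2) * (1 - 1/13) = 12.

12


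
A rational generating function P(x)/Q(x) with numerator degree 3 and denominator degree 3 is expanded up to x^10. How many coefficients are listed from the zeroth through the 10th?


Expanding up to x^10 gives the coefficients for x^0, x^1, ..., x^10.
That is 10 + 1 = 11 coefficients in total.

11


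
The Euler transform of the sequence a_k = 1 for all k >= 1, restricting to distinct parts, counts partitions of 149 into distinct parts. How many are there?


Partitions of 149 into distinct parts can be computed via generating function.
Product (1+x)(1+x^2)(1+x^3)...
The coefficient of x^149 = 18108418

18108418


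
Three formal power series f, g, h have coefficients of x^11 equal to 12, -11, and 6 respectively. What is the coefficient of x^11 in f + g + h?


Series addition is componentwise:
12 + -11 + 6
= 7

7


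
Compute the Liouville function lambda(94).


The Liouville function is lambda(k) = (-1)^Omega(k), where Omega(k) counts the prime factors of k with multiplicity.
Factoring: 94 = 2 * 47, so Omega(94) = 2.
lambda(94) = (-1)^2 = 1.

1


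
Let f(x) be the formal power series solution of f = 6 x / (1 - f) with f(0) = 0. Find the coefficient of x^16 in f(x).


Apply Lagrange inversion: f = 6 x * phi(f) with phi(t) = 1/(1 - t), so
[x^n] f = 6^n * (1/n) [t^(n-1)] phi(t)^n = 6^n * (1/n) [t^(n-1)] (1 - t)^(-n) = 6^n * (1/n) C(2n - 2, n - 1) = 6^n * C_{n-1}.
For n = 16: C_15 = C(30, 15) / 16 = 155117520/16 = 9694845.
With the 6^16 = 2821109907456 factor, the coefficient is 2821109907456 * 9694845 = 27350223280750264320.

27350223280750264320


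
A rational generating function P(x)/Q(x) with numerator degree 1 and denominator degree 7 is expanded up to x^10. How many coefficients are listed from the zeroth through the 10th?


Expanding up to x^10 gives the coefficients for x^0, x^1, ..., x^10.
That is 10 + 1 = 11 coefficients in total.

11


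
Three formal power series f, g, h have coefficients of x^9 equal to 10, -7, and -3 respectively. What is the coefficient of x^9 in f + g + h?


Series addition is componentwise:
10 + -7 + -3
= 0

0


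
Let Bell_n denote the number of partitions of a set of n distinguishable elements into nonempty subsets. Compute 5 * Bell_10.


Bell_10 can be computed from the Bell triangle or from Dobinski's identity Bell_n = (1/e) * sum_{k>=0} k^n / k!.
Computing Bell_10 = 115975.
Then 5 * 115975 = 579875.

579875


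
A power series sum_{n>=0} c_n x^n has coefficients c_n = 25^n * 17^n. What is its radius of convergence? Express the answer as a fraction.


By the root test (Cauchy-Hadamard), the radius is R = 1 / limsup_n |c_n|^(1/n).
Here |c_n|^(1/n) = (25^n * 17^n)^(1/n) = 25 * 17 = 425 for all n.
So R = 1/425 = 1/425.

1/425


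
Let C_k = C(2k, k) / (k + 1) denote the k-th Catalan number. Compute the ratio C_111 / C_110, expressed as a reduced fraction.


Using C_k = (2k)! / (k! (k+1)!), the ratio C_{k+1}/C_k simplifies to
C_{k+1}/C_k = [(2k+2)! / ((k+1)! (k+2)!)] * [k! (k+1)! / (2k)!]
 = (2k+2)(2k+1) / ((k+1)(k+2)) = 2(2k+1) / (k+2).
For k = 110: 2(2*110 + 1) / (110 + 2) = 442/112 = 221/56.

221/56


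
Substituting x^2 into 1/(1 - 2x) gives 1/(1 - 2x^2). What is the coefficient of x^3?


Since 1/(1 - 2x^2) only has even powers of x,
the coefficient of x^3 (odd) is 0.

0


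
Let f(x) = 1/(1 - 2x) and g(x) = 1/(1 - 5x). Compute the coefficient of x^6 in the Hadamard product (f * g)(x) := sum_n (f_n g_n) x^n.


f has coefficients f_k = 2^k and g has coefficients g_k = 5^k, so the Hadamard product has coefficient (f*g)_k = 2^k * 5^k = 10^k.
For k = 6: 10^6 = 1000000.

1000000


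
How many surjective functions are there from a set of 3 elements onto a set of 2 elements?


By inclusion-exclusion on which target elements are missed, the number of surjections from an n-set onto a k-set is
surj(n, k) = sum_{j=0}^{k} (-1)^j C(k, j) (k - j)^n.
Equivalently surj(n, k) = k! * S(n, k), where S(n, k) is the Stirling number of the second kind.
For n = 3, k = 2:
S(3, 2) = 3, so
surj = 2! * 3 = 2 * 3 = 6.

6


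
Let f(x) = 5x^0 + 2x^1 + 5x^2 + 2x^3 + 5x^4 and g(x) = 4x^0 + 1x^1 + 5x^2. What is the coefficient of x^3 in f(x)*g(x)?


Cauchy product at x^3:
2*5 + 5*1 + 2*4
= 23

23


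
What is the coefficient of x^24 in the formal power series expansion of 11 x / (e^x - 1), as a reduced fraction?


The exponential generating function for Bernoulli numbers is
x / (e^x - 1) = sum_{k>=0} B_k x^k / k!.
So the coefficient of x^24 in 11 x / (e^x - 1) is 11 B_24 / 24!.
Computing: B_24 = -236364091/2730, 24! = 620448401733239439360000, giving
11 * -236364091/2730 / 620448401733239439360000 = -236364091/153984012430158515404800000.

-236364091/153984012430158515404800000


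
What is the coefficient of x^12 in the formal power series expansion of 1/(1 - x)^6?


The expansion 1/(1 - x)^r = sum_{k>=0} C(k + r - 1, r - 1) x^k follows from the multiset / negative-binomial theorem (or from repeated differentiation of the geometric series).
For r = 6 and k = 12:
C(17, 5) = 355687428096000 / (120 * 479001600) = 6188.

6188


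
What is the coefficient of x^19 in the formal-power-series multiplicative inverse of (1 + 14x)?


The inverse is 1/(1 + 14x). Apply the geometric identity 1/(1 - y) = sum_{k>=0} y^k with y = -14x:
1/(1 + 14x) = sum_{k>=0} (-14)^k x^k.
So the coefficient of x^19 is (-14)^19 = -5976303958948914397184.

-5976303958948914397184


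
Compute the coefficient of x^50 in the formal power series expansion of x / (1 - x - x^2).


Let f(x) = sum_{k>=0} a_k x^k. Multiplying f(x) * (1 - x - x^2) = x and matching coefficients gives a_0 = 0, a_1 = 1, and a_k = a_{k-1} + a_{k-2} for k >= 2. These are the Fibonacci numbers F_k.
Iterating from F_0 = 0, F_1 = 1:
F_0=0, F_1=1, F_2=1, F_3=2, F_4=3, F_5=5, F_6=8, F_7=13, F_8=21, F_9=34, ...
F_50 = 12586269025.

12586269025


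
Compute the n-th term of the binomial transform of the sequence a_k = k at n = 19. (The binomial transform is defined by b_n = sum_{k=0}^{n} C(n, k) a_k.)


With a_k = k, b_n = sum_{k=0}^{n} C(n, k) k. Using k * C(n, k) = n * C(n-1, k-1) gives b_n = n * sum_{k>=1} C(n-1, k-1) = n * 2^(n-1).
For n = 19: 19 * 2^18 = 19 * 262144 = 4980736.

4980736


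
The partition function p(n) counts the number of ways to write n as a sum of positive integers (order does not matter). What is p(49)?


Using the generating function prod_{k>=1} 1/(1-x^k), we compute p(49).
By dynamic programming over parts 1 through 49:
p(49) = 173525

173525


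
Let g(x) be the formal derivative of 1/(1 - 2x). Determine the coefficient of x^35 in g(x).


Differentiate termwise: d/dx sum_{k>=0} 2^k x^k = sum_{k>=1} k 2^k x^(k-1) = sum_{j>=0} (j+1) 2^(j+1) x^j.
Equivalently, d/dx [1/(1 - 2x)] = 2/(1 - 2x)^2.
For j = 35: 36 * 2^36 = 36 * 68719476736 = 2473901162496.

2473901162496


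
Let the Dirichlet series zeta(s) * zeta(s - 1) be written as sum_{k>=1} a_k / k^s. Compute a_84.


Convolution gives a_k = sum_{d | k} d * 1 = sum_{d | k} d = sigma(k), the sum of positive divisors of k.
For k = 84, the divisors are 1, 2, 3, 4, 6, 7, 12, 14, 21, 28, 42, 84, so
sigma(84) = 1 + 2 + 3 + 4 + 6 + 7 + 12 + 14 + 21 + 28 + 42 + 84 = 224.

224


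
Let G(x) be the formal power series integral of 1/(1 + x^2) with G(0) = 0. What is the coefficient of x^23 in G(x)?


1/(1 + x^2) = sum_{j>=0} (-1)^j x^(2j). Integrating termwise with G(0) = 0:
G(x) = sum_{j>=0} (-1)^j x^(2j+1) / (2j+1) = arctan(x).
Only odd powers are nonzero. For x^23 write 23 = 2*11 + 1, giving
(-1)^11 / 23 = -1/23 = -1/23.

-1/23


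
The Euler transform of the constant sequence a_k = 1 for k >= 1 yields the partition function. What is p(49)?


The Euler transform converts the sequence a_k = 1 into the number of integer partitions.
Using the recurrence or dynamic programming:
p(49) = 173525

173525


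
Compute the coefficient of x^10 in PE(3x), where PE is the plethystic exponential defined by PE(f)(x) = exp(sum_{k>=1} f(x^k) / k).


With f(x) = 3x, the exponent is sum_{k>=1} 3 x^k / k = 3 * (-ln(1 - x)). Exponentiating:
PE(3x) = exp(-3 ln(1 - x)) = 1/(1 - x)^3.
By the negative binomial expansion, [x^n] 1/(1 - x)^3 = C(n + 2, 2).
For n = 10: C(12, 2) = 66.

66


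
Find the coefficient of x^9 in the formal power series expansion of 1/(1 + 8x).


Write 1/(1 + c x) = 1/(1 - (-c) x) and apply the geometric-series identity
1/(1 - y) = sum_{k>=0} y^k to get 1/(1 + c x) = sum_{k>=0} (-c)^k x^k.
So the coefficient of x^k is (-c)^k = (-1)^k * c^k.
Here c = 8 and k = 9:
(-8)^9 = -1 * 134217728 = -134217728

-134217728


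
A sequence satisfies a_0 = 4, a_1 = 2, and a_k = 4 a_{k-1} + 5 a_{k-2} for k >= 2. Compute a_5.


The characteristic equation is t^2 - 4 t - 5 = 0, with roots r_1 = 5 and r_2 = -1 (so c_1 = r_1 + r_2, c_2 = -r_1 r_2 as required).
One can use the closed form a_n = A r_1^n + B r_2^n, but direct iteration is more reliable:
a_0 = 4, a_1 = 2, a_2 = 28, a_3 = 122, a_4 = 628, a_5 = 3122.
So a_5 = 3122.

3122


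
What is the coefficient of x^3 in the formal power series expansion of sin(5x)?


The Maclaurin series is sin(t) = sum_{k>=0} (-1)^k t^(2k+1) / (2k+1)!, so substituting t = 5x, only odd powers of x are nonzero, with coefficient of x^(2k+1) equal to (-1)^k 5^(2k+1) / (2k+1)!.
Write 3 = 2*1 + 1, giving the coefficient (-1)^1 * 5^3 / 3! = -125/6 = -125/6.

-125/6


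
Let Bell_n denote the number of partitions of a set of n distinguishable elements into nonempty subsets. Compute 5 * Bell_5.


Bell_5 can be computed from the Bell triangle or from Dobinski's identity Bell_n = (1/e) * sum_{k>=0} k^n / k!.
Computing Bell_5 = 52.
Then 5 * 52 = 260.

260


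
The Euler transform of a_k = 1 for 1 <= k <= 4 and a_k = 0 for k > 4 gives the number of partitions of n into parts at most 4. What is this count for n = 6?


Partitions of 6 into parts at most 4:
Using generating function (1-x)^(-1)(1-x^2)^(-1)...(1-x^4)^(-1),
the coefficient of x^6 = 9

9


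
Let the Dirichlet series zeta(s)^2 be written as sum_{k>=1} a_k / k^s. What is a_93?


The Dirichlet convolution of the constant function 1 with itself gives (1 * 1)(k) = sum_{d | k} 1 = d(k), the number of positive divisors of k.
Since zeta(s) = sum_{k>=1} 1/k^s, we have zeta(s)^2 = sum_{k>=1} d(k)/k^s, so a_k = d(k).
For k = 93: the divisors are 1, 3, 31, 93.
Count = 4.

4


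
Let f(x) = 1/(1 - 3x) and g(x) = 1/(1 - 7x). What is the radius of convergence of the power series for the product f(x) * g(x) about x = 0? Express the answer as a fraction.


The radius of 1/(1 - 3x) is 1/3 (nearest singularity at x = 1/3), and the radius of 1/(1 - 7x) is 1/7.
The product f(x)*g(x) = 1/((1 - 3x)(1 - 7x)) has singularities at both 1/3 and 1/7, so its radius of convergence is the distance to the nearest one:
min(1/3, 1/7) = 1/7.

1/7


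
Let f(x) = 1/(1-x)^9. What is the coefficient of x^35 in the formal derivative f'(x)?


Differentiate: d/dx [ 1/(1-x)^r ] = r / (1-x)^(r+1).
Here r = 9, so f'(x) = 9 / (1-x)^10.
The expansion of 1/(1-x)^(r+1) has coefficient of x^n equal to C(n+r, r).
So the coefficient of x^35 in f'(x) is
9 * C(44, 9) = 9 * 708930508 = 6380374572

6380374572


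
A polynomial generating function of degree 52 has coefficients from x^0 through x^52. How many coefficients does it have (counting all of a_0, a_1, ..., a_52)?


A polynomial of degree 52 takes the form a_0 + a_1 x + ... + a_52 x^52.
The number of coefficients is 52 + 1 = 53.

53


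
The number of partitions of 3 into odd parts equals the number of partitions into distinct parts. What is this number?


Computing partitions of 3 into odd parts (1, 3, 5, ...):
Using the generating function prod_{k>=0} 1/(1-x^(2k+1)),
the count is 2

2


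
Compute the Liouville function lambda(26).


The Liouville function is lambda(k) = (-1)^Omega(k), where Omega(k) counts the prime factors of k with multiplicity.
Factoring: 26 = 2 * 13, so Omega(26) = 2.
lambda(26) = (-1)^2 = 1.

1


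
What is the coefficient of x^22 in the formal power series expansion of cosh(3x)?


The Maclaurin series is cosh(t) = sum_{m>=0} t^(2m) / (2m)!, so substituting t = 3x, only even powers of x are nonzero, with coefficient of x^(2m) equal to 3^(2m) / (2m)!.
For x^22 the coefficient is 3^22/22! = 31381059609/1124000727777607680000 = 1594323/57105153064960000.

1594323/57105153064960000


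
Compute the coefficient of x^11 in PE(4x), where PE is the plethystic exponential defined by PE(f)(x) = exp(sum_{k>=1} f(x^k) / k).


With f(x) = 4x, the exponent is sum_{k>=1} 4 x^k / k = 4 * (-ln(1 - x)). Exponentiating:
PE(4x) = exp(-4 ln(1 - x)) = 1/(1 - x)^4.
By the negative binomial expansion, [x^n] 1/(1 - x)^4 = C(n + 3, 3).
For n = 11: C(14, 3) = 364.

364


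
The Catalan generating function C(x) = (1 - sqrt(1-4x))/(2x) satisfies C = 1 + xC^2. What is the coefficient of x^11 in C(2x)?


Substituting x -> 2x scales the n-th coefficient by 2^n, so [x^11] C(2x) = 2^11 * C_11.
C_11 = C(2*11, 11)/(12) = 705432/12 = 58786.
So 2^11 * 58786 = 2048 * 58786 = 120393728.

120393728


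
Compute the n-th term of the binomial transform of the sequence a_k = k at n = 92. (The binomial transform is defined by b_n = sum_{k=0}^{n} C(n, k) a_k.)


With a_k = k, b_n = sum_{k=0}^{n} C(n, k) k. Using k * C(n, k) = n * C(n-1, k-1) gives b_n = n * sum_{k>=1} C(n-1, k-1) = n * 2^(n-1).
For n = 92: 92 * 2^91 = 92 * 2475880078570760549798248448 = 227780967228509970581438857216.

227780967228509970581438857216


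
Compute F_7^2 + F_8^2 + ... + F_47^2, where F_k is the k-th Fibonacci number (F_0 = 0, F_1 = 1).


There is a standard identity sum_{k=0}^{N} F_k^2 = F_N * F_{N+1} (proved inductively from the telescoping relation F_k^2 = F_k F_{k+1} - F_{k-1} F_k). Then
sum_{k=7}^{47} F_k^2 = F_47 F_48 - F_6 F_7.
Computing: F_47 = 2971215073, F_48 = 4807526976, F_6 = 8, F_7 = 13.
Sum = 2971215073 * 4807526976 - 8 * 13 = 14284196614945309144.

14284196614945309144


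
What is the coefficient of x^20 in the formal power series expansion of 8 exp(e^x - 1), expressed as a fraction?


exp(e^x - 1) is the exponential generating function for the Bell numbers Bell_k: exp(e^x - 1) = sum_{k>=0} Bell_k x^k / k!.
So the coefficient of x^20 in 8 exp(e^x - 1) is 8 Bell_20 / 20!.
Computing: Bell_20 = 51724158235372 and 20! = 2432902008176640000, giving
8 * 51724158235372/2432902008176640000 = 263898766507/1551595668480000.

263898766507/1551595668480000


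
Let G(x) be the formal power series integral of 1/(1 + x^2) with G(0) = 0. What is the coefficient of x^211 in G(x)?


1/(1 + x^2) = sum_{j>=0} (-1)^j x^(2j). Integrating termwise with G(0) = 0:
G(x) = sum_{j>=0} (-1)^j x^(2j+1) / (2j+1) = arctan(x).
Only odd powers are nonzero. For x^211 write 211 = 2*105 + 1, giving
(-1)^105 / 211 = -1/211 = -1/211.

-1/211


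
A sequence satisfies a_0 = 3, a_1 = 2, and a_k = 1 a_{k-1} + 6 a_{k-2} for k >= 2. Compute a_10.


The characteristic equation is t^2 - 1 t - 6 = 0, with roots r_1 = 3 and r_2 = -2 (so c_1 = r_1 + r_2, c_2 = -r_1 r_2 as required).
One can use the closed form a_n = A r_1^n + B r_2^n, but direct iteration is more reliable:
a_0 = 3, a_1 = 2, a_2 = 20, a_3 = 32, a_4 = 152, a_5 = 344, a_6 = 1256, a_7 = 3320, a_8 = 10856, a_9 = 30776, a_10 = 95912.
So a_10 = 95912.

95912


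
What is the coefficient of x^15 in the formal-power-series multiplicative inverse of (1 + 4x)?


The inverse is 1/(1 + 4x). Apply the geometric identity 1/(1 - y) = sum_{k>=0} y^k with y = -4x:
1/(1 + 4x) = sum_{k>=0} (-4)^k x^k.
So the coefficient of x^15 is (-4)^15 = -1073741824.

-1073741824


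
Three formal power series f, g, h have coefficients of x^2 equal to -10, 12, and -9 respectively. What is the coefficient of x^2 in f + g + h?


Series addition is componentwise:
-10 + 12 + -9
= -7

-7


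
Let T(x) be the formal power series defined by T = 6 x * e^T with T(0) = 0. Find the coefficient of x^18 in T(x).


Apply the Lagrange inversion formula: if T = 6 x * phi(T) with phi(t) = e^t, then
[x^n] T = 6^n * (1/n) [t^(n-1)] phi(t)^n = 6^n * (1/n) [t^(n-1)] e^(n t) = 6^n * (1/n) * n^(n-1) / (n-1)! = 6^n * n^(n-1) / n!.
When c = 1 this is the Cayley count of rooted labeled trees on n vertices, divided by n!.
For n = 18: 6^18 * 18^17 / 18! = 101559956668416 * 2185911559738696531968/6402373705728000 = 516303566764041166064713728/14889875.

516303566764041166064713728/14889875


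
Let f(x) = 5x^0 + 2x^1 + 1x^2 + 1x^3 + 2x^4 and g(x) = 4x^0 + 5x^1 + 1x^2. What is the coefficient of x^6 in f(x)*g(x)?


Cauchy product at x^6:
2*1
= 2

2


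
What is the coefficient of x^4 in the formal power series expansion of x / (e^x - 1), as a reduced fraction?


The exponential generating function for Bernoulli numbers is
x / (e^x - 1) = sum_{k>=0} B_k x^k / k!.
So the coefficient of x^4 in x / (e^x - 1) is B_4 / 4!.
Computing: B_4 = -1/30, 4! = 24, giving
-1/30 / 24 = -1/720.

-1/720


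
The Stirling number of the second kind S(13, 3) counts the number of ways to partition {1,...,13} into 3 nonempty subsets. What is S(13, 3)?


Using the explicit formula S(n,k) = (1/k!) sum_{j=0}^{k} (-1)^(k-j) C(k,j) j^n:
S(13, 3) = 261625
Equivalently, S(n,k) is n! times the coefficient of x^n in the EGF (e^x - 1)^k / k!.

261625


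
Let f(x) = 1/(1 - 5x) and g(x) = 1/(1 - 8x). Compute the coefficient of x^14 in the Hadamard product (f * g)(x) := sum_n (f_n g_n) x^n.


f has coefficients f_k = 5^k and g has coefficients g_k = 8^k, so the Hadamard product has coefficient (f*g)_k = 5^k * 8^k = 40^k.
For k = 14: 40^14 = 26843545600000000000000.

26843545600000000000000


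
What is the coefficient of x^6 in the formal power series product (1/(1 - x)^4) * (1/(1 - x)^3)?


Combine the factors: (1/(1 - x)^4) * (1/(1 - x)^3) = 1/(1 - x)^7.
Then use 1/(1 - x)^r = sum_{k>=0} C(k + r - 1, r - 1) x^k with r = 7 and k = 6:
C(12, 6) = 924.

924


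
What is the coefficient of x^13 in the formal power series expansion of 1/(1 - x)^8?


The negative binomial / multiset identity is
1/(1 - x)^r = sum_{k>=0} C(k + r - 1, r - 1) x^k.
Here r = 8 and k = 13, so the coefficient is
C(13 + 7, 7) = C(20, 7)
= 77520

77520


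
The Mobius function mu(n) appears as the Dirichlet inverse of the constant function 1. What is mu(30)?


30 = 2 * 3 * 5 (all distinct primes).
mu(30) = (-1)^3 = -1

-1


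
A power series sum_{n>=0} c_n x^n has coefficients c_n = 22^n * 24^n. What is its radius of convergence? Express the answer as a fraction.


By the root test (Cauchy-Hadamard), the radius is R = 1 / limsup_n |c_n|^(1/n).
Here |c_n|^(1/n) = (22^n * 24^n)^(1/n) = 22 * 24 = 528 for all n.
So R = 1/528 = 1/528.

1/528


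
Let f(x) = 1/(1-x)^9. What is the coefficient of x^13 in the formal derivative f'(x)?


Differentiate: d/dx [ 1/(1-x)^r ] = r / (1-x)^(r+1).
Here r = 9, so f'(x) = 9 / (1-x)^10.
The expansion of 1/(1-x)^(r+1) has coefficient of x^n equal to C(n+r, r).
So the coefficient of x^13 in f'(x) is
9 * C(22, 9) = 9 * 497420 = 4476780

4476780


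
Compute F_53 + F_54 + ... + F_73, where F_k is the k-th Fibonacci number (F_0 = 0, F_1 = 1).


Use the identity sum_{k=0}^{N} F_k = F_{N+2} - 1 (which follows from F_{k+2} - F_{k+1} = F_k). Then
sum_{k=53}^{73} F_k = (F_{75} - 1) - (F_{54} - 1) = F_{75} - F_{54}.
Computing: F_{75} = 2111485077978050, F_{54} = 86267571272, so
Sum = 2111485077978050 - 86267571272 = 2111398810406778.

2111398810406778


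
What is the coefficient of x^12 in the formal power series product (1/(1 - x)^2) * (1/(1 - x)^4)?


Combine the factors: (1/(1 - x)^2) * (1/(1 - x)^4) = 1/(1 - x)^6.
Then use 1/(1 - x)^r = sum_{k>=0} C(k + r - 1, r - 1) x^k with r = 6 and k = 12:
C(17, 5) = 6188.

6188


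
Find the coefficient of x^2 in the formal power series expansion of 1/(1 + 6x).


Write 1/(1 + c x) = 1/(1 - (-c) x) and apply the geometric-series identity
1/(1 - y) = sum_{k>=0} y^k to get 1/(1 + c x) = sum_{k>=0} (-c)^k x^k.
So the coefficient of x^k is (-c)^k = (-1)^k * c^k.
Here c = 6 and k = 2:
(-6)^2 = 1 * 36 = 36

36


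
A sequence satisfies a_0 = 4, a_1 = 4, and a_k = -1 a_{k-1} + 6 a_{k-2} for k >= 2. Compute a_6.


The characteristic equation is t^2 + 1 t - 6 = 0, with roots r_1 = 2 and r_2 = -3 (so c_1 = r_1 + r_2, c_2 = -r_1 r_2 as required).
One can use the closed form a_n = A r_1^n + B r_2^n, but direct iteration is more reliable:
a_0 = 4, a_1 = 4, a_2 = 20, a_3 = 4, a_4 = 116, a_5 = -92, a_6 = 788.
So a_6 = 788.

788


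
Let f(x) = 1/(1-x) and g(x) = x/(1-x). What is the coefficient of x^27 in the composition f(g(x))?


First simplify the composition: f(g(x)) = 1/(1 - x/(1-x)) = (1-x)/((1-x) - x) = (1-x)/(1-2x).
Now extract the coefficient. Write (1-x)/(1-2x) = 1/(1-2x) - x/(1-2x).
The coefficient of x^n in 1/(1-2x) is 2^n, and in x/(1-2x) is 2^(n-1) (for n >= 1).
So the coefficient of x^27 is 2^27 - 2^26 = 134217728 - 67108864 = 67108864.

67108864


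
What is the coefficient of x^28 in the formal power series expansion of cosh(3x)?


The Maclaurin series is cosh(t) = sum_{m>=0} t^(2m) / (2m)!, so substituting t = 3x, only even powers of x are nonzero, with coefficient of x^(2m) equal to 3^(2m) / (2m)!.
For x^28 the coefficient is 3^28/28! = 22876792454961/304888344611713860501504000000 = 14348907/191233736583938048000000.

14348907/191233736583938048000000
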